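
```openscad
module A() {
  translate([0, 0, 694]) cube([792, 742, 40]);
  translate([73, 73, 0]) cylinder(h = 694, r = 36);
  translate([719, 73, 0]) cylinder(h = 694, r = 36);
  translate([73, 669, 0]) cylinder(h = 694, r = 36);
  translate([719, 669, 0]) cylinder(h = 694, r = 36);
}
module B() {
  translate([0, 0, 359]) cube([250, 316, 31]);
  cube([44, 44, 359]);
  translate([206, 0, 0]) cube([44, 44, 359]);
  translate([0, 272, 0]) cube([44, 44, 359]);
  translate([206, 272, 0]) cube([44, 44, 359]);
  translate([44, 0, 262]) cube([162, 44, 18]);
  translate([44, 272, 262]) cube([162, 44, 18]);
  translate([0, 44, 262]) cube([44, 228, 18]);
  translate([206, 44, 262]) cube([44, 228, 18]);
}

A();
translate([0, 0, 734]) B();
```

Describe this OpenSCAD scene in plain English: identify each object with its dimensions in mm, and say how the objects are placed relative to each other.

A is a table with a 792×742 mm rectangular top, 40 mm thick, top surface at z = 734 mm, supported by four round legs of 72 mm diameter, each leg's bounding box inset 37 mm from the nearest pair of top edges, running from the floor.

B is a four-legged stool. The seat is 250×316 mm, 31 mm thick, top at z = 390 mm. It stands on four square legs, each 44×44 mm in cross-section, from z = 0 to the seat underside, each flush with a corner of the seat. Four stretchers, 44 mm wide and 18 mm tall, connect adjacent legs with their undersides at z = 262 mm, each running between the inner faces of the legs it joins and aligned with the legs' outer faces on the other axis.

The stool is on top of the table.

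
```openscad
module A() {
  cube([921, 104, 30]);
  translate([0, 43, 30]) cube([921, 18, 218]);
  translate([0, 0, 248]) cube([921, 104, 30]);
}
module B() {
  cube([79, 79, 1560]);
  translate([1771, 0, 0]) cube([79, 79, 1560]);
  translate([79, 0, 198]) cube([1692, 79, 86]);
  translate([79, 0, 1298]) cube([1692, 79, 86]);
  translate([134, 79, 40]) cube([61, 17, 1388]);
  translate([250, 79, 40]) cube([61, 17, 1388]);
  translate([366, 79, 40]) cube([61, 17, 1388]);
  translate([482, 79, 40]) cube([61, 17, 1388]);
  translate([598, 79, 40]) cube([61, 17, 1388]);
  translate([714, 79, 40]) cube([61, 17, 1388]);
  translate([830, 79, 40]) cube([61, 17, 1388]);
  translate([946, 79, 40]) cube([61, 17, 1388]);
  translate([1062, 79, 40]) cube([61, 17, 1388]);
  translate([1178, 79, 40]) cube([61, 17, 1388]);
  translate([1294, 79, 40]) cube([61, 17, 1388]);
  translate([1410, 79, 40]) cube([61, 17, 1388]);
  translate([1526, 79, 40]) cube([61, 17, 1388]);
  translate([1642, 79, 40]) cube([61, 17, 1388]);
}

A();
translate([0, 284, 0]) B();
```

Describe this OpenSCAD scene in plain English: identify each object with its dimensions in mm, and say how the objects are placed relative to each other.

A is an I-beam lying along x, 921 mm long. Overall section height 278 mm. Two flanges 104 mm wide (y) and 30 mm thick, one on the floor and one at the top; a web 18 mm thick runs between them, centred on the flange width.

B is a fence section. Two 79×79 mm posts, 1560 mm tall, stand on the floor with a clear span of 1692 mm between their inner faces. Two horizontal rails of 79×86 mm section span the gap between the posts with their undersides at z = 198 mm and z = 1298 mm, flush with the posts' −y face. 14 pickets, each 61 mm wide, 17 mm thick and 1388 mm tall, are fixed to the +y face of the rails with their bottoms at z = 40 mm, evenly spaced across the span with equal gaps (rounded down to the nearest mm) at the −x end and between each pair — any rounding remainder accumulates at the +x end.

The fence section is on the floor beside the I-beam on its +y side.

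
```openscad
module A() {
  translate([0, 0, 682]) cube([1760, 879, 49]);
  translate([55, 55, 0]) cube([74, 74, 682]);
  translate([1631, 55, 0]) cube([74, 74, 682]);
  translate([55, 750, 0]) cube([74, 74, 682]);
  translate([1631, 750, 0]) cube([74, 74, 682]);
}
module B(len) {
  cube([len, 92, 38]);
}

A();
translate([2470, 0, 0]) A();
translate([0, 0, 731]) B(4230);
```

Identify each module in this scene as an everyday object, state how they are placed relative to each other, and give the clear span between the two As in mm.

Second table starts at x = 2470; first ends at x = 1760; clear span = 2470 − 1760 = 710 mm.

A is a table. B is a beam. A beam spans the tops of two tables. The clear span between the two tables is 710 mm.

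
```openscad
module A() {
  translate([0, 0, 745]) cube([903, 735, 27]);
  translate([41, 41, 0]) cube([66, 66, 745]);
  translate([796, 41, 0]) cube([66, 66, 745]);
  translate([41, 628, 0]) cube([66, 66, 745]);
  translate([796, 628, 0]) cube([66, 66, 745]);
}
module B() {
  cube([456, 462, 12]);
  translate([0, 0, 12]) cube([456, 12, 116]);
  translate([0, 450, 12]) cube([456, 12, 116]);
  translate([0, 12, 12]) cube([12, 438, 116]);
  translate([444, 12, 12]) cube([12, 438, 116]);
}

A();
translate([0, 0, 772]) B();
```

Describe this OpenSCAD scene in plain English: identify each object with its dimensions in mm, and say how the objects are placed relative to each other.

A is a rectangular dining table. The top is 903×735×27 mm with its upper surface at z = 772 mm. It stands on four 66×66 mm square legs, each inset 41 mm from the nearest pair of top edges, running from the floor to the underside of the top.

B is an open-topped rectangular box: outside dimensions 456×462×128 mm, with a uniform wall and base thickness of 12 mm. The base is a full 456×462 slab on the floor; four walls sit on top of the base. The front and back walls (the −y and +y sides) span the full width; the two side walls fit between them.

The open box is on top of the table.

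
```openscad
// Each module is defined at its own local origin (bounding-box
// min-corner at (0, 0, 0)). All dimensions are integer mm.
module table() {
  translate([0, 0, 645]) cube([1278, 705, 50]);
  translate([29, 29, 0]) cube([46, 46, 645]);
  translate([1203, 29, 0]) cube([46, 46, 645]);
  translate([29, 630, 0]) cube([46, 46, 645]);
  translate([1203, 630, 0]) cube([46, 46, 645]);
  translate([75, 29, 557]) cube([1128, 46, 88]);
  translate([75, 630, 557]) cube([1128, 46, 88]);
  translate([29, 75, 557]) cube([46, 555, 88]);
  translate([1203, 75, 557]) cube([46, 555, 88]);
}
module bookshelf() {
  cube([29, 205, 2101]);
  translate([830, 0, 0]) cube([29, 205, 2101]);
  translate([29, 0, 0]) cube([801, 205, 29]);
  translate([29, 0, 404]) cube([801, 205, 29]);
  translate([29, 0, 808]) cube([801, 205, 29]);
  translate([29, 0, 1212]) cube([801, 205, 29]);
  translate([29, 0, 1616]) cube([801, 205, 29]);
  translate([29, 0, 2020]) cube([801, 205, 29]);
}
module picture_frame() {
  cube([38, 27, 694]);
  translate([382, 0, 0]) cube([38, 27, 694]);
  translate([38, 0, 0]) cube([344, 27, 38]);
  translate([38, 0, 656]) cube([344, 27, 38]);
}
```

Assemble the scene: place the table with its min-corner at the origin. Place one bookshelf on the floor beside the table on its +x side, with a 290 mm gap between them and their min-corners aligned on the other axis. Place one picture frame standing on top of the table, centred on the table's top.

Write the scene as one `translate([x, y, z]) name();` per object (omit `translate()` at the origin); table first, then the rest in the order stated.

table();
translate([1568, 0, 0]) bookshelf();
translate([429, 339, 695]) picture_frame();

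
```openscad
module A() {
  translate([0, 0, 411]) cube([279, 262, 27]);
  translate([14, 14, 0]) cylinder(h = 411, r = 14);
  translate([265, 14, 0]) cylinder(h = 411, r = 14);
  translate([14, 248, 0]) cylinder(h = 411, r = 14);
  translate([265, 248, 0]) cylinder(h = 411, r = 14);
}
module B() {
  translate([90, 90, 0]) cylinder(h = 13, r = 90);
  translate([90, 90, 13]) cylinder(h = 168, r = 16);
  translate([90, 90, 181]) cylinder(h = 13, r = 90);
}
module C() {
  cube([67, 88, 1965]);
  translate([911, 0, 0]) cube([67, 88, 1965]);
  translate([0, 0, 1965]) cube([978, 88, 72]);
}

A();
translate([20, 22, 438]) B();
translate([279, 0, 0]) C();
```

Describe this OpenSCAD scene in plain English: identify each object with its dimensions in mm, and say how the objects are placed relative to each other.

A is a simple wooden stool: a rectangular seat 279 mm (x) by 262 mm (y), 27 mm thick, top face at z = 438 mm, on four round legs, each 28 mm in diameter. The legs rest on z = 0, each leg's axis is inset half a diameter from the nearest pair of seat edges (so the leg's bounding box is flush with the corner).

B is a spool: two coaxial disc flanges of radius 90 mm and thickness 13 mm, joined by a core cylinder of radius 16 mm and height 168 mm. The lower flange rests on z = 0 and the three cylinders share a vertical axis.

C is a rectangular door frame: two vertical jambs of 67×88 mm section, 1965 mm tall, with a clear opening 844 mm wide between their inner faces. A header 72 mm tall and 88 mm deep lies on top of the jambs and spans the full outside width.

The spool is on top of the stool. The door frame is against the stool's +x side, with their −y faces flush.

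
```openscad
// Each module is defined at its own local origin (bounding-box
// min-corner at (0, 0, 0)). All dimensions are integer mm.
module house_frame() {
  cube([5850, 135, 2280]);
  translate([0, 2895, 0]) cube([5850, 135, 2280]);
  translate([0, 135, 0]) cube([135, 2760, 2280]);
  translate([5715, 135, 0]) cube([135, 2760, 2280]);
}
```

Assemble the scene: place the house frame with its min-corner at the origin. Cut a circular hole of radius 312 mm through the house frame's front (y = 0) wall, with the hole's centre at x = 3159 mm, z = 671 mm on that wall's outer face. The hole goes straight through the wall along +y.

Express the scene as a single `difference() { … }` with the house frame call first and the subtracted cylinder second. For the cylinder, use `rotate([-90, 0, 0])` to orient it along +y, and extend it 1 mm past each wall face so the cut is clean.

difference() {
  house_frame();
  translate([3159, -1, 671]) rotate([-90, 0, 0]) cylinder(h = 137, r = 312);
}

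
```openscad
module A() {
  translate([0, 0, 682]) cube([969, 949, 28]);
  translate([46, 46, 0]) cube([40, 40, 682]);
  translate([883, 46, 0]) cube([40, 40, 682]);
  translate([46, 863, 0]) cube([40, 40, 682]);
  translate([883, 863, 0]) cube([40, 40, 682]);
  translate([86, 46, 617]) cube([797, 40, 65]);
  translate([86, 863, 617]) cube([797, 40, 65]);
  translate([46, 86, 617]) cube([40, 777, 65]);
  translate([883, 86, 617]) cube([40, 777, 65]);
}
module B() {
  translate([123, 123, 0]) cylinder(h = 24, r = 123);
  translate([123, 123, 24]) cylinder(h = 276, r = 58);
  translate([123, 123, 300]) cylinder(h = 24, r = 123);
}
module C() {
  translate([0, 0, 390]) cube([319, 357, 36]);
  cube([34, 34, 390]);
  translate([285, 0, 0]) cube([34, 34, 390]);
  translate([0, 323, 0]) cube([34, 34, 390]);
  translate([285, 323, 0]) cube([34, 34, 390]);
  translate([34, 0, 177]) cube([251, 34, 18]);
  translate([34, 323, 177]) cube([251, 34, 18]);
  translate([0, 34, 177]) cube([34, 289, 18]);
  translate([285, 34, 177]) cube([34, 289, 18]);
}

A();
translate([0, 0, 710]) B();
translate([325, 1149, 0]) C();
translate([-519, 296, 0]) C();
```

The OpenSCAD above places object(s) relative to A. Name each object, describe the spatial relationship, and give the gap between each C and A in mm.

A is a table. B is a spool. C is a stool. The spool is on top of the table. Two stools sit around the table at the +y, −x sides. The gap between each stool and the table is 200 mm.

Each stool's nearest face is 200 mm from the table's bounding box.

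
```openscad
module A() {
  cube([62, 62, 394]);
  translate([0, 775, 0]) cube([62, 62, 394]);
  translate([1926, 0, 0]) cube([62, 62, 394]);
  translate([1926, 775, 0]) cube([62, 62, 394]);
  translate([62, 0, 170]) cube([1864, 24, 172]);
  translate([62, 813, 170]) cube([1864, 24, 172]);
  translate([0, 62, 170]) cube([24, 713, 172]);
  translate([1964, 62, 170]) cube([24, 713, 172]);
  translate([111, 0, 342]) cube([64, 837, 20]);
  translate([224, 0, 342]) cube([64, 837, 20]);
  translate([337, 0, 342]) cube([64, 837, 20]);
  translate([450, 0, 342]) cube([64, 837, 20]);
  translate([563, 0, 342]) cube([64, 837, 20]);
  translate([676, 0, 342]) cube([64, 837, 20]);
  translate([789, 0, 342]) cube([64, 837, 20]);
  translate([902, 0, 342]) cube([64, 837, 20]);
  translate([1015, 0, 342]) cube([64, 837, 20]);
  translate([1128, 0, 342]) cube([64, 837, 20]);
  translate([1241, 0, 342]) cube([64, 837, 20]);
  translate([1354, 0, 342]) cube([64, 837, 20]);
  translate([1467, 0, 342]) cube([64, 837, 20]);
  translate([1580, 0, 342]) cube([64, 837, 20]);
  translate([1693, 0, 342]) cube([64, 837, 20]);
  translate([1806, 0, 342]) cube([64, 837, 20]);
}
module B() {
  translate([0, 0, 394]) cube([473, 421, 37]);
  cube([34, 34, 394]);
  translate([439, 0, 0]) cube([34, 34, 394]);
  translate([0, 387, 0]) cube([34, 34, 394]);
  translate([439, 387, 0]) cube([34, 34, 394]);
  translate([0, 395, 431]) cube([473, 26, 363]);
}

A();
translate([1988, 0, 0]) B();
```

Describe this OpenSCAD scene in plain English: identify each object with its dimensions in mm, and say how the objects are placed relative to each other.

A is a bed frame 1988 mm long (x) by 837 mm wide (y). Four 62×62 mm corner posts, 394 mm tall, at the corners of the footprint. Four rails of 24 mm thickness and 172 mm height run between adjacent posts with their undersides at z = 170 mm, their outer faces flush with the outside of the frame (the two x-running rails run between the posts' inner faces; the two y-running rails run between the posts' inner faces). 16 slats, each 64 mm wide (x) and 20 mm thick, lie across the top of the two x-running rails, running the full 837 mm width of the frame in y; the slats are evenly spaced along x between the inner faces of the end posts with equal gaps (rounded down to the nearest mm) at the −x end and between each pair — any rounding remainder accumulates at the +x end.

B is a chair: 473×421 mm seat, 37 mm thick, top at z = 431 mm, on four 34 mm square corner legs flush with the seat edges. A 26 mm thick backrest slab spans the full seat width, extending 363 mm above the seat top, its back face flush with the seat's +y edge.

The chair is against the bed frame's +x side, with their −y faces flush.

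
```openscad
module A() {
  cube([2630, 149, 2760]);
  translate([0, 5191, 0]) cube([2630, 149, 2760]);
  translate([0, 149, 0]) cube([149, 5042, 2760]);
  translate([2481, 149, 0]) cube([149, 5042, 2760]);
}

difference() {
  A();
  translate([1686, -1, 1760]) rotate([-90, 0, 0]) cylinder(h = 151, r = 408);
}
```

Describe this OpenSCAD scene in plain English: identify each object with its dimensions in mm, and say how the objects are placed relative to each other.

A is a box-shaped house frame (walls only): outside footprint 2630×5340 mm, wall height 2760 mm, wall thickness 149 mm. The two y-facing walls run the full x-width; the two x-facing walls fit between the inner faces of the y-facing walls.

The house frame has a circular hole of radius 408 mm through its front wall, centred at (x = 1686, z = 1760).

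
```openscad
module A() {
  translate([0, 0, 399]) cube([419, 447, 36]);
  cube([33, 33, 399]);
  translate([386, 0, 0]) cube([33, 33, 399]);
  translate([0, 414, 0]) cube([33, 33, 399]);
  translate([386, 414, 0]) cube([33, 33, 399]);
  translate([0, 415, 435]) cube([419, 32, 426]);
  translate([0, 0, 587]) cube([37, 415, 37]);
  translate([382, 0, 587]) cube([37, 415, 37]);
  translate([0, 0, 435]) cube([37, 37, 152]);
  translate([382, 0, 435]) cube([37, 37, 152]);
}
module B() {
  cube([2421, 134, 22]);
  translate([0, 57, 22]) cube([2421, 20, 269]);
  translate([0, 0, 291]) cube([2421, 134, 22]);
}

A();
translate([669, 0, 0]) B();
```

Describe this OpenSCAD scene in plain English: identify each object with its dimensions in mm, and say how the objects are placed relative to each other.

A is a chair. The seat is a 419×447×36 mm slab with its top at z = 435 mm, on four 33×33 mm corner legs (flush with the seat edges, standing on z = 0). A flat backrest 32 mm thick, 426 mm tall, spans the full seat width and rises from the seat top along its +y edge, rear face flush with the rear of the seat. Two armrests of 37×37 mm section run along each side from the seat's front edge to the front of the backrest, top faces 189 mm above the seat top and outer faces flush with the seat's x-edges; a 37×37 mm post under the front of each armrest stands on the seat at the front corner.

B is an I-beam lying along x, 2421 mm long. Overall section height 313 mm. Two flanges 134 mm wide (y) and 22 mm thick, one on the floor and one at the top; a web 20 mm thick runs between them, centred on the flange width.

The I-beam is on the floor beside the chair on its +x side.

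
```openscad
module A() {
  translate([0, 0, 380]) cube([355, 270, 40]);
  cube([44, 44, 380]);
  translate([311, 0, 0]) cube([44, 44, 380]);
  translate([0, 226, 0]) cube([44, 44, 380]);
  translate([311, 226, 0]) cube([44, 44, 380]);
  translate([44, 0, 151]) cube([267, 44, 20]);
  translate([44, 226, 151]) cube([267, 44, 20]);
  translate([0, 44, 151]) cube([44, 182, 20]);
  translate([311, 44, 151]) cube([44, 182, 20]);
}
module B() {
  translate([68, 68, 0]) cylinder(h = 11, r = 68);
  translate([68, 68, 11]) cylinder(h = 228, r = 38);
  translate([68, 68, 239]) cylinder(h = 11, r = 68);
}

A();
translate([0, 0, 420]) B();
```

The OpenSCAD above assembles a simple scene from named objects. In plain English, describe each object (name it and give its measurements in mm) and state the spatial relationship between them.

A is a four-legged stool. The seat is 355×270 mm, 40 mm thick, top at z = 420 mm. It stands on four square legs, each 44×44 mm in cross-section, from z = 0 to the seat underside, each flush with a corner of the seat. Four stretchers, 44 mm wide and 20 mm tall, connect adjacent legs with their undersides at z = 151 mm, each running between the inner faces of the legs it joins and aligned with the legs' outer faces on the other axis.

B is a spool: two coaxial disc flanges of radius 68 mm and thickness 11 mm, joined by a core cylinder of radius 38 mm and height 228 mm. The lower flange rests on z = 0 and the three cylinders share a vertical axis.

The spool is on top of the stool.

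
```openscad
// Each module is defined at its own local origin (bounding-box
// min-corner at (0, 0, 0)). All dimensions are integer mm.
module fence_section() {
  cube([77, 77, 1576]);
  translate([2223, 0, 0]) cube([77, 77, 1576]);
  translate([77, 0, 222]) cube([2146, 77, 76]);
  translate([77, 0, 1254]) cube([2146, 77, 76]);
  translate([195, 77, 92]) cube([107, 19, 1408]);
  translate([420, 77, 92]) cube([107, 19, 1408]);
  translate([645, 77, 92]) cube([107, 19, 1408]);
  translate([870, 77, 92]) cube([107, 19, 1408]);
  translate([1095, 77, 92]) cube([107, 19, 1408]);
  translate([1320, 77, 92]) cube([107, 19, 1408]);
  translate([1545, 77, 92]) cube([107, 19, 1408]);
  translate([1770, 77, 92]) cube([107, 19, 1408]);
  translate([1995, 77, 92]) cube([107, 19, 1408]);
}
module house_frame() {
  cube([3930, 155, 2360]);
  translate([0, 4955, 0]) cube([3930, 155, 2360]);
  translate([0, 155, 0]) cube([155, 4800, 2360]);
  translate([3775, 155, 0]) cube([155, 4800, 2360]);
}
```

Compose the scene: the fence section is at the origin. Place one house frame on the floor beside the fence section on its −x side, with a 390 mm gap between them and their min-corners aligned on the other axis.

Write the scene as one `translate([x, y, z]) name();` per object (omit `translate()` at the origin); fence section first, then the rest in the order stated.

fence_section();
translate([-4320, 0, 0]) house_frame();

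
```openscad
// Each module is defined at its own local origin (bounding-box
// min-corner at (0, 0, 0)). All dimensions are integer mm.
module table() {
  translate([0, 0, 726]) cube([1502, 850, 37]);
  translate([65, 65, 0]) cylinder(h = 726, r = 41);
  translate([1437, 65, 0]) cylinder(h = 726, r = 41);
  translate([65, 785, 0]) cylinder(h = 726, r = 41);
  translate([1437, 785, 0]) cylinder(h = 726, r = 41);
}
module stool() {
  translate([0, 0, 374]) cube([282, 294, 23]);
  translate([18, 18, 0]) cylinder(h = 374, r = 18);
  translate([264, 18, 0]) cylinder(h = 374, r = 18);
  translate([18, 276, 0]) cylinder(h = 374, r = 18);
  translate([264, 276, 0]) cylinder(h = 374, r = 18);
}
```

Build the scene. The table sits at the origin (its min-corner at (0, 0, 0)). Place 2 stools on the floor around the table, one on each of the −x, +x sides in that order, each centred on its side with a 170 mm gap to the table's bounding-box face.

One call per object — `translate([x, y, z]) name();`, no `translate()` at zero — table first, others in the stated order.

table();
translate([-452, 278, 0]) stool();
translate([1672, 278, 0]) stool();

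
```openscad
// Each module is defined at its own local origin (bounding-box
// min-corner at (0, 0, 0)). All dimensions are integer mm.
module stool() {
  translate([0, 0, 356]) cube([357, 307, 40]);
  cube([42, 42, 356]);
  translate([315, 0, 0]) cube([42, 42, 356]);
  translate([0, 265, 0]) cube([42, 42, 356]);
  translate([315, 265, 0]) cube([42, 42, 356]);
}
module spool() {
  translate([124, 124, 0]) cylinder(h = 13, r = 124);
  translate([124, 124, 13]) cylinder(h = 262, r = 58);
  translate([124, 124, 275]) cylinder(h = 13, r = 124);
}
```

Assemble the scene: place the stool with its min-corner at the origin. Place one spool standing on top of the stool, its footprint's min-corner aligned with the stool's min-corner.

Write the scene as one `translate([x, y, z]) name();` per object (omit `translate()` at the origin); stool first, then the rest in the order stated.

stool();
translate([0, 0, 396]) spool();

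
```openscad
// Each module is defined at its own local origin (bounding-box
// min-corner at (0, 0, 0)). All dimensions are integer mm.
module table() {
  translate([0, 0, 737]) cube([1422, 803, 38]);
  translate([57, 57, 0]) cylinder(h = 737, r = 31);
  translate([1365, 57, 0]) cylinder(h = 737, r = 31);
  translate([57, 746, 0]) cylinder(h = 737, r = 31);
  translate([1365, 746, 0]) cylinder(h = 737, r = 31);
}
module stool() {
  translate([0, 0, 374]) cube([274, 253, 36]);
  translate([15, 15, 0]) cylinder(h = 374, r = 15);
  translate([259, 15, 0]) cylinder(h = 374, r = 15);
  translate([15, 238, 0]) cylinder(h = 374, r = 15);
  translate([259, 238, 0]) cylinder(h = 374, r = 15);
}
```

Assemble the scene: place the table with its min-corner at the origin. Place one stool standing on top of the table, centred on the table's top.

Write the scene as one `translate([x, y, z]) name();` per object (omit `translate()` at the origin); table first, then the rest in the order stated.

table();
translate([574, 275, 775]) stool();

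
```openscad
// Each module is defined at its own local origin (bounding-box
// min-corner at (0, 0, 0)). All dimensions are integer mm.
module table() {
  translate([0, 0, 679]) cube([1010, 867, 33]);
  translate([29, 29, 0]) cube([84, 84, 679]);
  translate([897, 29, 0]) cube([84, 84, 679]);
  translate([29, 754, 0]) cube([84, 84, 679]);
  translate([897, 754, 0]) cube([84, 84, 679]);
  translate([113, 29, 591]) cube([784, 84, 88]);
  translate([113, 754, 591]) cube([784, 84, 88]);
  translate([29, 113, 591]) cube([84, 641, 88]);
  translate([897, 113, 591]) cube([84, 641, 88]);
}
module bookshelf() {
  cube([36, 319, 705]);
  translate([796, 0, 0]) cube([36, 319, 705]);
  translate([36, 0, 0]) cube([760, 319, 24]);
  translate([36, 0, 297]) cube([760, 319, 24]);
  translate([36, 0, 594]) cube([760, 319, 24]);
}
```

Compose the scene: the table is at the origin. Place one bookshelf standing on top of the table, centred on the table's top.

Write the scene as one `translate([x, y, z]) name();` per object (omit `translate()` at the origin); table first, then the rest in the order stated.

table();
translate([89, 274, 712]) bookshelf();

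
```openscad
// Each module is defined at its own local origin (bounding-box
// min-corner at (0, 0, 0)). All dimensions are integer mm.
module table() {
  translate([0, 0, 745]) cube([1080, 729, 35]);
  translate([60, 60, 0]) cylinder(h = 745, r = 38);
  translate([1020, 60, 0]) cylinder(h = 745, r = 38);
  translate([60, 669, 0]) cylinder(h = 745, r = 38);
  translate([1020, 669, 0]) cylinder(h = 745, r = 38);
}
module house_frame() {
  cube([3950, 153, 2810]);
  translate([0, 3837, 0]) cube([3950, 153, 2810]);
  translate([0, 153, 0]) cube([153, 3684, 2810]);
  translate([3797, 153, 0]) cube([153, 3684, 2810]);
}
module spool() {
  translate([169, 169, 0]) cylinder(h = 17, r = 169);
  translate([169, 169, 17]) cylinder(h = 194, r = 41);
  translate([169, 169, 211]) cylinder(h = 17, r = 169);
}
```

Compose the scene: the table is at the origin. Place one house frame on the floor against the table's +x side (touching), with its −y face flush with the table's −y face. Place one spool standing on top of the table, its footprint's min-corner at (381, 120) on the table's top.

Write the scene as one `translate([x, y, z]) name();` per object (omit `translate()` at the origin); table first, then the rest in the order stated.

table();
translate([1080, 0, 0]) house_frame();
translate([381, 120, 780]) spool();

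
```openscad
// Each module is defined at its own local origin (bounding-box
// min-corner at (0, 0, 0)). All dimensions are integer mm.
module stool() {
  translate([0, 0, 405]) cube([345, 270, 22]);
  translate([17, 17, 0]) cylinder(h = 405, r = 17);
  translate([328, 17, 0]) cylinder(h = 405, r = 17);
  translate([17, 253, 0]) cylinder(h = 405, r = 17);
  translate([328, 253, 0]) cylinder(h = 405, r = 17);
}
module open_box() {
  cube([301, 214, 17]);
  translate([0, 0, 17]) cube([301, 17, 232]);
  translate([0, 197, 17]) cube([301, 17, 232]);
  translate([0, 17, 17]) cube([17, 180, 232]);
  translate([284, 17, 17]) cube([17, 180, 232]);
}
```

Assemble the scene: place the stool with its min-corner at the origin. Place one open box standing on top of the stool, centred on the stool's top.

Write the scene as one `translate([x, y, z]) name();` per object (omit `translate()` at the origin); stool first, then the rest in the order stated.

stool();
translate([22, 28, 427]) open_box();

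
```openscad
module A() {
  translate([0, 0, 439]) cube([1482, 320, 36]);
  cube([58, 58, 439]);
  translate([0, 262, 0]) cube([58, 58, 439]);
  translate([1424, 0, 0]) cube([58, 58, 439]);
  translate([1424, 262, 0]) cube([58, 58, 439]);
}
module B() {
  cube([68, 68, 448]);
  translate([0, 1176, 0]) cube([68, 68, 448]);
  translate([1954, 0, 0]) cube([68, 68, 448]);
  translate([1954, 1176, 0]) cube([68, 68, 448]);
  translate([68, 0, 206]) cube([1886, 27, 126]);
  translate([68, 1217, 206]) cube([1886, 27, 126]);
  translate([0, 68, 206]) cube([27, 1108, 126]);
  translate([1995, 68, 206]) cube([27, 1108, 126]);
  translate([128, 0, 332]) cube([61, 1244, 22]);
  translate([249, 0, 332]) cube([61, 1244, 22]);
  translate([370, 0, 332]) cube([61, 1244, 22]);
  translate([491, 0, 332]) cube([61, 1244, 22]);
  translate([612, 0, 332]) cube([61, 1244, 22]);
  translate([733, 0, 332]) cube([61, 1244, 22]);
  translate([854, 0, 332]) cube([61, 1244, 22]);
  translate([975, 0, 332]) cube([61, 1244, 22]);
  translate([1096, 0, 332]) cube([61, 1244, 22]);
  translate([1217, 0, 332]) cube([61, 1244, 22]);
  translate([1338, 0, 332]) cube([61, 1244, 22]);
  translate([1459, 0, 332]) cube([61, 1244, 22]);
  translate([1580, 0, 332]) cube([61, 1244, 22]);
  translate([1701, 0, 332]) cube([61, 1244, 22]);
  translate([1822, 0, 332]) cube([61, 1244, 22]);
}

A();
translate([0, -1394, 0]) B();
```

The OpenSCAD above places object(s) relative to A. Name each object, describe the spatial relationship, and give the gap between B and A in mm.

The bed frame's nearest face is 150 mm from the bench's −y face.

A is a bench. B is a bed frame. The bed frame is on the floor beside the bench on its −y side. The gap between the bed frame and the bench is 150 mm.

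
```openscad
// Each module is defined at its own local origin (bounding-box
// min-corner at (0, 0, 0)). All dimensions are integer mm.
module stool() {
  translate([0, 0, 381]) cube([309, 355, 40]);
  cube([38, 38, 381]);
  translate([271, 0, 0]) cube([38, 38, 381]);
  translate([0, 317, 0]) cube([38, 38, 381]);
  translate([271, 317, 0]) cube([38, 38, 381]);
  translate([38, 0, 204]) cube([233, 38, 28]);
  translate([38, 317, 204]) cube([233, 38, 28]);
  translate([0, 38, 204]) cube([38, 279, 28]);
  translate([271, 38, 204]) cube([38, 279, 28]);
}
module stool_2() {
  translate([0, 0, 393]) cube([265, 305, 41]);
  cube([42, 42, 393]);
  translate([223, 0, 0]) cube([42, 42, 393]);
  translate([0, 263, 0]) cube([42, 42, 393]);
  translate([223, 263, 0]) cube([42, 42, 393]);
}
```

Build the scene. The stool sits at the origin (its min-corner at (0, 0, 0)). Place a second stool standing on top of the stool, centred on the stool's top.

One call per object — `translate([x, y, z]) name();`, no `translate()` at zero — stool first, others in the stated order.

stool();
translate([22, 25, 421]) stool_2();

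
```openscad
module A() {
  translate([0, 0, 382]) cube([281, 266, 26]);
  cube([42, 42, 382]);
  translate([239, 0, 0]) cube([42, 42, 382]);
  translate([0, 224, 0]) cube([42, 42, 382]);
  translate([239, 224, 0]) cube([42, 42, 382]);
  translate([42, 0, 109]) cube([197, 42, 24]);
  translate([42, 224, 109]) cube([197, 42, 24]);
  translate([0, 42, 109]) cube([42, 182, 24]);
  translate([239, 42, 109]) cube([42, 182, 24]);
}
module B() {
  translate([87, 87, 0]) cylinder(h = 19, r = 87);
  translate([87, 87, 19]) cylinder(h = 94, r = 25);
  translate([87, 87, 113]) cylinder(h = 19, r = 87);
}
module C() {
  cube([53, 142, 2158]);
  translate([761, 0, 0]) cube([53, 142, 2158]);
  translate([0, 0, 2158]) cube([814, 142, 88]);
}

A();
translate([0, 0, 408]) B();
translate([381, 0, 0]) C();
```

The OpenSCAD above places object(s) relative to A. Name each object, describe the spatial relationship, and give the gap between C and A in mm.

A is a stool. B is a spool. C is a door frame. The spool is on top of the stool. The door frame is on the floor beside the stool on its +x side. The gap between the door frame and the stool is 100 mm.

The door frame's nearest face is 100 mm from the stool's +x face.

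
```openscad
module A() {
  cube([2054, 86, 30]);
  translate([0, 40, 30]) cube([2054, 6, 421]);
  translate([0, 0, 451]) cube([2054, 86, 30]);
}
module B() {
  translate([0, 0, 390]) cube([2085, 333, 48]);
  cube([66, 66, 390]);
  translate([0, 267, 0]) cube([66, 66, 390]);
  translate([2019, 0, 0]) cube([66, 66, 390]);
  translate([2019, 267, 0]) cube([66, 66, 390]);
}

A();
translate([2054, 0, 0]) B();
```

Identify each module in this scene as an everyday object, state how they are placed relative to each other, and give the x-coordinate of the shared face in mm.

A is an I-beam. B is a bench. The bench is against the I-beam's +x side, with their −y faces flush. The x-coordinate of the shared face is 2054 mm.

The I-beam's +x face and the bench's −x face are both at x = 2054 mm.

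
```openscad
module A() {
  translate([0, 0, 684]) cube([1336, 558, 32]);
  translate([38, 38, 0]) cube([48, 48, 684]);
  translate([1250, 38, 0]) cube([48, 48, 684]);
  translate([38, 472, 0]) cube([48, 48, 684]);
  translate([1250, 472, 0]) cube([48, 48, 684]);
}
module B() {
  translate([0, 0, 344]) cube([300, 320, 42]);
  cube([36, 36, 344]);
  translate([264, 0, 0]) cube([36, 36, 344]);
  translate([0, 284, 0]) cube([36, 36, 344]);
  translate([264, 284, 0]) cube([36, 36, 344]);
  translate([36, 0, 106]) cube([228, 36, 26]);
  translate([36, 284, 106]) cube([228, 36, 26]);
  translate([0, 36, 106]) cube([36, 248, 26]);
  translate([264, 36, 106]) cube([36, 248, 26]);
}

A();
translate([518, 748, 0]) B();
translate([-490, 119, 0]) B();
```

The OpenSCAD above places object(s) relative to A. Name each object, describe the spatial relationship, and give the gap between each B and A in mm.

Each stool's nearest face is 190 mm from the table's bounding box.

A is a table. B is a stool. Two stools sit around the table at the +y, −x sides. The gap between each stool and the table is 190 mm.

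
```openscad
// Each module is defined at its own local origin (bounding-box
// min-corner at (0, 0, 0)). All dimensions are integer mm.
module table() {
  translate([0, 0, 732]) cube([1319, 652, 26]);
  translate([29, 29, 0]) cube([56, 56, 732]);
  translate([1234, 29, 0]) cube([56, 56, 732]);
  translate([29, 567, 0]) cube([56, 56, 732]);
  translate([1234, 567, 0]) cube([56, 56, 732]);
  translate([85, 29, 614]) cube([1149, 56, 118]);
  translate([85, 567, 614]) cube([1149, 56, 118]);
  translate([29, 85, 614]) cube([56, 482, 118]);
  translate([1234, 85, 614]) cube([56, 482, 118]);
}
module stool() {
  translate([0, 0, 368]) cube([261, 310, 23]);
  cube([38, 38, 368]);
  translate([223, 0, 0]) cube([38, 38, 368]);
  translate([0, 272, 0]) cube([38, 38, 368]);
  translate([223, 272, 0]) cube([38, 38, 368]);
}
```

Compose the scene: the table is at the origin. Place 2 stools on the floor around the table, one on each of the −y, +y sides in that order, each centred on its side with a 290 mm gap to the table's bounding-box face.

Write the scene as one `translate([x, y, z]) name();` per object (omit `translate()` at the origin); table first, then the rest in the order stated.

table();
translate([529, -600, 0]) stool();
translate([529, 942, 0]) stool();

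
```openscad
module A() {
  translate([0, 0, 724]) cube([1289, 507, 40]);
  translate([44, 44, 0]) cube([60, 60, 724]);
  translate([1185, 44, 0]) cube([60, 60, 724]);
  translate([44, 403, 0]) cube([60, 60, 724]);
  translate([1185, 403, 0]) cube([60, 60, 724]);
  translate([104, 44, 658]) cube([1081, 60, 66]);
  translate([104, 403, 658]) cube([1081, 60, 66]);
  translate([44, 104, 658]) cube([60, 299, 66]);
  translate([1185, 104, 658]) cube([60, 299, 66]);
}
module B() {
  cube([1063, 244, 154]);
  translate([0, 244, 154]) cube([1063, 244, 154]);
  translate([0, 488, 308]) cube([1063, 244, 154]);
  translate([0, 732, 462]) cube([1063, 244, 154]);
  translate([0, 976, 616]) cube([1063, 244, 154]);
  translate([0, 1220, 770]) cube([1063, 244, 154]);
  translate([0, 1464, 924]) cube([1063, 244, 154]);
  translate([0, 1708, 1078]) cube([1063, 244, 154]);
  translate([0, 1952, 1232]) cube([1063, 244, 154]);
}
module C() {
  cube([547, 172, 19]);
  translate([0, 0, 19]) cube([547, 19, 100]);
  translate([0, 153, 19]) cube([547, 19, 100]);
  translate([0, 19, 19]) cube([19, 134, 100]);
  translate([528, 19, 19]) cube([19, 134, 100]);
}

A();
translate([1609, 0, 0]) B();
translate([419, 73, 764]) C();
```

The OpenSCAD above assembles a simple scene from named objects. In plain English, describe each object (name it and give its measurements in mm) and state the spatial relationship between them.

A is a table: top 1289 mm (x) × 507 mm (y), 40 mm thick, upper face at z = 764 mm, on four 60×60 mm square legs, each inset 44 mm from the nearest pair of top edges, running from z = 0 to the bottom of the top. Four apron rails, 60 mm thick and 66 mm tall, run between adjacent legs with their top edges flush with the underside of the top and their outer faces flush with the legs' outer faces.

B is a straight staircase of 9 solid steps. Each step is 1063 mm wide (x), 244 mm deep (y, the going) and 154 mm tall (the rise). The first step rests on the floor; each subsequent step sits one going further in +y and one rise higher in +z, directly behind and above the previous step with no overlap.

C is an open-topped rectangular box: outside dimensions 547×172×119 mm, with a uniform wall and base thickness of 19 mm. The base is a full 547×172 slab on the floor; four walls sit on top of the base. The front and back walls (the −y and +y sides) span the full width; the two side walls fit between them.

The staircase is on the floor beside the table on its +x side. The open box is on top of the table.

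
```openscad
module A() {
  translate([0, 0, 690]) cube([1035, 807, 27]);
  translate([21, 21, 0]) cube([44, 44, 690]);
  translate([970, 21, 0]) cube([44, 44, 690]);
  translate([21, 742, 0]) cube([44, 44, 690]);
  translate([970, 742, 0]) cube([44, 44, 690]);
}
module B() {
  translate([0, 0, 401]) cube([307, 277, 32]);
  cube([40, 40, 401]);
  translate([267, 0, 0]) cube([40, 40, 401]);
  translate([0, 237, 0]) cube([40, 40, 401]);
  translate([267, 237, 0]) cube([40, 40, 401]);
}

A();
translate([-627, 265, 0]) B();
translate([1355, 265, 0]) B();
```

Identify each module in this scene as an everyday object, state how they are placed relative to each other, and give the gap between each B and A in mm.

Each stool's nearest face is 320 mm from the table's bounding box.

A is a table. B is a stool. Two stools sit around the table at the −x, +x sides. The gap between each stool and the table is 320 mm.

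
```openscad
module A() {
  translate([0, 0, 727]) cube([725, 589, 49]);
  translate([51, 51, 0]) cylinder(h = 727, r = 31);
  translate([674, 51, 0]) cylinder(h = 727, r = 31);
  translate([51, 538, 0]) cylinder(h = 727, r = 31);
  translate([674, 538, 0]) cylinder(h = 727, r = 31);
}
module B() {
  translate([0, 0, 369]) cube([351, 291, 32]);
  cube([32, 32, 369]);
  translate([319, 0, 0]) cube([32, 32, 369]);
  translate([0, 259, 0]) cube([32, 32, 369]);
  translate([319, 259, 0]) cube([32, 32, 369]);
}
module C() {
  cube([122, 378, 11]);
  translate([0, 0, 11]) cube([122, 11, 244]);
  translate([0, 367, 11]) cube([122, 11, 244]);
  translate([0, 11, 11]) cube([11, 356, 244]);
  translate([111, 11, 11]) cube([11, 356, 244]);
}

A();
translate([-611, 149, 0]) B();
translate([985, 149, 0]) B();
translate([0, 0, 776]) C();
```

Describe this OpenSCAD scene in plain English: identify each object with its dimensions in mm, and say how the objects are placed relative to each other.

A is a table with a 725×589 mm rectangular top, 49 mm thick, top surface at z = 776 mm, supported by four round legs of 62 mm diameter, each leg's bounding box inset 20 mm from the nearest pair of top edges, running from the floor.

B is a four-legged stool. The seat is a 351×291×32 mm slab whose top surface is at z = 401 mm; four square legs, each 32×32 mm in cross-section, run from the floor (z = 0) to the underside of the seat, each flush with a corner of the seat.

C is an open storage box with external size 122×378×255 mm and wall thickness 11 mm (the base is also 11 mm thick). The base covers the whole footprint; the four walls stand on the base, with the y-facing walls full-width and the x-facing walls fitting between their inner faces.

Two stools sit around the table at the −x, +x sides. The open box is on top of the table.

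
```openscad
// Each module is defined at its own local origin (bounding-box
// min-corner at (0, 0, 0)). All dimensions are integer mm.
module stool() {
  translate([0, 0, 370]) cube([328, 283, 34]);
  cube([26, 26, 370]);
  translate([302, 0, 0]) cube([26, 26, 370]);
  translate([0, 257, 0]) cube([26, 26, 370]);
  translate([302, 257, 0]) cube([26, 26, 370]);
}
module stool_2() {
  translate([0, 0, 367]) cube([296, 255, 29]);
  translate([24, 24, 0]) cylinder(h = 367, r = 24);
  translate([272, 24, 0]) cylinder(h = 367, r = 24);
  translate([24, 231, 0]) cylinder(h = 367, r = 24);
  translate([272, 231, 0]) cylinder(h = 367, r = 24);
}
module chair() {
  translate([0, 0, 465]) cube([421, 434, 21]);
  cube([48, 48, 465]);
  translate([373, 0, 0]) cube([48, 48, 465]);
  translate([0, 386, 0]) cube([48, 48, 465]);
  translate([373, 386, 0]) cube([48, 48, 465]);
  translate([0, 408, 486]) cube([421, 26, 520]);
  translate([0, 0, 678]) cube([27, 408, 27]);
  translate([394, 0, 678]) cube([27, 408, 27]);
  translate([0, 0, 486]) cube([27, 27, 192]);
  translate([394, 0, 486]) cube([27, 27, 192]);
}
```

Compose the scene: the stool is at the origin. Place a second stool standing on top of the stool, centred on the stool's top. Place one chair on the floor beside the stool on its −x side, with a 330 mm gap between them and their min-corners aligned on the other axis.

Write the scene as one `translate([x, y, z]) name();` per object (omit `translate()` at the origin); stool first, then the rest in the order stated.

stool();
translate([16, 14, 404]) stool_2();
translate([-751, 0, 0]) chair();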